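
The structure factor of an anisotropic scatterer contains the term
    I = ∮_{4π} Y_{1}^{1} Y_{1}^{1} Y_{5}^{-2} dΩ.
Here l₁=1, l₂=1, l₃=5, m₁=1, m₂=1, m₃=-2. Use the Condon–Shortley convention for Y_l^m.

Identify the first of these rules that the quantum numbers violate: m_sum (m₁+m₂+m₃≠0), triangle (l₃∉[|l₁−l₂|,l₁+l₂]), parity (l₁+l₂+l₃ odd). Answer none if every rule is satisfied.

triangle

azimuthal sum: 1 + 1 − 2 = 0  ✓
0 ≤ 5 ≤ 2 (triangle on l)  ✗
L = 1 + 1 + 5 = 7 (odd)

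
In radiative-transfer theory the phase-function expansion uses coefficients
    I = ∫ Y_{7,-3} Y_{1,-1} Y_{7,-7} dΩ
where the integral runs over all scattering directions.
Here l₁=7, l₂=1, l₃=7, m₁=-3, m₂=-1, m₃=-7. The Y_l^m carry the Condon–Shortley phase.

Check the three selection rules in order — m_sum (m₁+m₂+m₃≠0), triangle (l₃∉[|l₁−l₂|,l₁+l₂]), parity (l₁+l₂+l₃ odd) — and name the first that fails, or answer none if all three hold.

m₁+m₂+m₃ = -3 − 1 − 7 = -11  ✗
triangle: |7−1|=6 ≤ l₃=7 ≤ 7+1=8
parity: l₁+l₂+l₃ = 15 is odd

m_sum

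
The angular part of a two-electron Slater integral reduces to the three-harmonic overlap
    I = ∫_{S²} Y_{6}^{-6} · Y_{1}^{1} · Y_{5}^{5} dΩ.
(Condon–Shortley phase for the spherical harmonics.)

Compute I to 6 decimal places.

Checks pass: Σm=0; 12 even; l₃=5∈[5,7].
(2·6+1)(2·1+1)(2·5+1) = 429
Δ: 2! 10! 0! / 13! → 1/858
sum: t=1:−1/14400 = -1/14400
3j²(6 1 5; 0 0 0) = Δ·Π!·Σ² = 6/143  (sign +1)
sum: t=2:+1/7257600 = 1/7257600
3j²(6 1 5; -6 1 5) = Δ·Π!·Σ² = 1/13  (sign +1)
combine: 4πI² = 429·6/143·1/13 = 18/13
take √, sign +1: I = 0.33194004

0.331940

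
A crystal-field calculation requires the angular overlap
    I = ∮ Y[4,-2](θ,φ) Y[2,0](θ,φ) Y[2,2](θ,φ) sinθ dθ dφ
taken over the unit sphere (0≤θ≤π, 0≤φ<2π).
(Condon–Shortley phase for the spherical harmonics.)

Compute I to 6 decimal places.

0.156078

Rules hold: Σm=0, L=8 even, 2≤2≤6.
N = 9·5·5 = 225
Δ = 4!·4!·0!/9! = 1/630
Racah Σ t=2..2: t=2:+1/16 = 1/16
⇒ 3j(4 2 2; 0 0 0)² = 2/35, sgn +1
Racah Σ t=2..2: t=2:+1/96 = 1/96
⇒ 3j(4 2 2; -2 0 2)² = 1/42, sgn +1
4πI² = N·(3j₀)²·(3jₘ)² = 15/49
I = +1·√(0.306122/4π) = 0.15607835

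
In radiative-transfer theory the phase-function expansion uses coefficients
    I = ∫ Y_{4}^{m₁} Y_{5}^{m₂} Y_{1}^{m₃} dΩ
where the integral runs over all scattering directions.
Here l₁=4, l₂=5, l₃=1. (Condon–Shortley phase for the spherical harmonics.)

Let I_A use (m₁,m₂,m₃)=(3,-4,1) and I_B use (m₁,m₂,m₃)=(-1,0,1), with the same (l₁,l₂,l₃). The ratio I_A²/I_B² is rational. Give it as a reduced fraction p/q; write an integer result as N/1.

Same 4,5,1: normalisation and zero-m 3j drop out of the ratio.
A: Δ: 8! 0! 2! / 11! → 1/495; sum: t=1:−1/10080 = -1/10080; 3j²(4 5 1; 3 -4 1) = Δ·Π!·Σ² = 4/55  (sign -1)
B: Δ: 8! 0! 2! / 11! → 1/495; sum: t=5:−1/1440 = -1/1440; 3j²(4 5 1; -1 0 1) = Δ·Π!·Σ² = 2/99  (sign -1)
I_A²/I_B² = (4/55)/(2/99) = 18/5

18/5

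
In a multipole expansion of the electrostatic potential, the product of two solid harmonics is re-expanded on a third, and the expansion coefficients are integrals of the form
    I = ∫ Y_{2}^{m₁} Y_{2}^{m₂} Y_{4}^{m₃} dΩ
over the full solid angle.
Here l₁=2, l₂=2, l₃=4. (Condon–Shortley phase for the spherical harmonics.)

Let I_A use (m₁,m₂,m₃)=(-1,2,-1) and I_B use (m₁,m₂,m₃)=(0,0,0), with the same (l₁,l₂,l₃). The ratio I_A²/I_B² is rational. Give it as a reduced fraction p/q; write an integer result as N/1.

Shared (l₁,l₂,l₃)=(2,2,4): N and (l;000)² cancel in I_A²/I_B².
A: Δ = 0!·4!·4!/9! = 1/630; Racah Σ t=0..0: t=0:+1/144 = 1/144; ⇒ 3j(2 2 4; -1 2 -1)² = 1/126, sgn -1
B: Δ = 0!·4!·4!/9! = 1/630; Racah Σ t=0..0: t=0:+1/16 = 1/16; ⇒ 3j(2 2 4; 0 0 0)² = 2/35, sgn +1
I_A²/I_B² = (1/126)/(2/35) = 5/36

5/36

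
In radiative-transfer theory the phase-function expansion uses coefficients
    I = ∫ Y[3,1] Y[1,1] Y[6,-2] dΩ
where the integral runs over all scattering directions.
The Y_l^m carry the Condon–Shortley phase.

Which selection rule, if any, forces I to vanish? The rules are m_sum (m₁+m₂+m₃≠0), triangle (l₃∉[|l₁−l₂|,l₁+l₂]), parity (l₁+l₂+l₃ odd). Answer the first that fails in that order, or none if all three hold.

Σmᵢ = 0  ✓
l₃∈[|l₁−l₂|,l₁+l₂]=[2,4], have l₃=6  ✗
Σlᵢ = 10 ⇒ even

triangle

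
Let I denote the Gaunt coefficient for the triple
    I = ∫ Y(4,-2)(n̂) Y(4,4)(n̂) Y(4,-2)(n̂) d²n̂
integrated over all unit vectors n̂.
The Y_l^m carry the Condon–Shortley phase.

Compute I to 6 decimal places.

Checks pass: Σm=0; 12 even; l₃=4∈[0,8].
(2·4+1)(2·4+1)(2·4+1) = 729
Δ: 4! 4! 4! / 13! → 1/450450
sum: t=0:+1/13824 t=1:−1/216 t=2:+1/64 t=3:−1/216 t=4:+1/13824 = 5/768
3j²(4 4 4; 0 0 0) = Δ·Π!·Σ² = 18/1001  (sign +1)
sum: t=4:+1/2304 = 1/2304
3j²(4 4 4; -2 4 -2) = Δ·Π!·Σ² = 5/143  (sign +1)
combine: 4πI² = 729·18/1001·5/143 = 65610/143143
take √, sign +1: I = 0.19098314

0.190983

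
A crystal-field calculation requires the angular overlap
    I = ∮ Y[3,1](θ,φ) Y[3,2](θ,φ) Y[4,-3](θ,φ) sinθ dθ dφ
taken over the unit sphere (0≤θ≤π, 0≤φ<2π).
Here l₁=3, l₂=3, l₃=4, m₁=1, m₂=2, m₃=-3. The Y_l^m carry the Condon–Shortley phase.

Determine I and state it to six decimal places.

m-sum 0 ✓  L=10 even ✓  0≤4≤6 ✓
Π(2lᵢ+1) = 7×7×9 = 441
triangle coeff Δ(3,3,4) = 1/34650
Σ_t [0,2]: t=0:+1/72 t=1:−1/16 t=2:+1/72 = -5/144
(3j)²=2/77 [(3 3 4; 0 0 0)], sign=-1
Σ_t [1,2]: t=1:−1/144 t=2:+1/288 = -1/288
(3j)²=1/99 [(3 3 4; 1 2 -3)], sign=+1
⇒ 4πI² = 14/121
I = (-1)√(14/121/(4π)) = -0.09595473

-0.095955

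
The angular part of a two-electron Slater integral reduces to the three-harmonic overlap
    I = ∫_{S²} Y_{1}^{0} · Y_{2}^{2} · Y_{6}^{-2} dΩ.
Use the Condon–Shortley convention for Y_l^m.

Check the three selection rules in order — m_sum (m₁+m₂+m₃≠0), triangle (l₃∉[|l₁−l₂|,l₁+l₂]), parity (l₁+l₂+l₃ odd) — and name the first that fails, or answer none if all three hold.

triangle

m₁+m₂+m₃ = 0 + 2 − 2 = 0  ✓
triangle: |1−2|=1 ≤ l₃=6 ≤ 1+2=3  ✗
parity: l₁+l₂+l₃ = 9 is odd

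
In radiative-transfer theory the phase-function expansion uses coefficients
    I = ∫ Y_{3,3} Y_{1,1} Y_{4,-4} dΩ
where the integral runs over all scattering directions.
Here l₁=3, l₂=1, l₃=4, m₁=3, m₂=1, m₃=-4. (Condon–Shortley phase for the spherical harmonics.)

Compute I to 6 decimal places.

m-sum 0 ✓  L=8 even ✓  2≤4≤4 ✓
Π(2lᵢ+1) = 7×3×9 = 189
triangle coeff Δ(3,1,4) = 1/252
Σ_t [0,0]: t=0:+1/36 = 1/36
(3j)²=4/63 [(3 1 4; 0 0 0)], sign=+1
Σ_t [0,0]: t=0:+1/1440 = 1/1440
(3j)²=1/9 [(3 1 4; 3 1 -4)], sign=+1
⇒ 4πI² = 4/3
I = (+1)√(4/3/(4π)) = 0.32573501

0.325735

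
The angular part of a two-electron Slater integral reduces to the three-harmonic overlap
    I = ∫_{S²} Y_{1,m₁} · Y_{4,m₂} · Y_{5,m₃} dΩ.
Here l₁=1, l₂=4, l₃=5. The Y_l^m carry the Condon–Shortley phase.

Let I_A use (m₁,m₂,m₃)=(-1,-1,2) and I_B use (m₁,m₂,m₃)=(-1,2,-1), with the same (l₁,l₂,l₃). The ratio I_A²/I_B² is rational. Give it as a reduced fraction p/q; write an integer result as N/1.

l's match ⇒ only the (l;m) 3-j factors differ between A and B.
A: triangle coeff Δ(1,4,5) = 1/495; Σ_t [0,0]: t=0:+1/1440 = 1/1440; (3j)²=7/165 [(1 4 5; -1 -1 2)], sign=-1
B: triangle coeff Δ(1,4,5) = 1/495; Σ_t [0,0]: t=0:+1/2880 = 1/2880; (3j)²=2/165 [(1 4 5; -1 2 -1)], sign=+1
I_A²/I_B² = (7/165)/(2/165) = 7/2

7/2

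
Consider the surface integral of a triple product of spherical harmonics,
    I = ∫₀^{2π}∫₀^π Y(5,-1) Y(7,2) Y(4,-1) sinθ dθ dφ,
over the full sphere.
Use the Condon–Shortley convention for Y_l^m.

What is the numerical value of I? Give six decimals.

0.139430

m-sum 0 ✓  L=16 even ✓  2≤4≤12 ✓
Π(2lᵢ+1) = 11×15×9 = 1485
triangle coeff Δ(5,7,4) = 1/6126120
Σ_t [3,5]: t=3:−1/69120 t=4:+1/20736 t=5:−1/69120 = 1/51840
(3j)²=280/21879 [(5 7 4; 0 0 0)], sign=+1
Σ_t [4,6]: t=4:+1/138240 t=5:−1/34560 t=6:+1/103680 = -1/82944
(3j)²=125/9724 [(5 7 4; -1 2 -1)], sign=+1
⇒ 4πI² = 131250/537251
I = (+1)√(131250/537251/(4π)) = 0.13942996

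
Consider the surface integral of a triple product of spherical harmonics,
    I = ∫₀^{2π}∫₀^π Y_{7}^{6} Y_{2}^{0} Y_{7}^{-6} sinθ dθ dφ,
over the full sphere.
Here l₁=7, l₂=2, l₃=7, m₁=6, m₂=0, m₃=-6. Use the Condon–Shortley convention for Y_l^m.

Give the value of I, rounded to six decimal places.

-0.148420

m-sum 0 ✓  L=16 even ✓  5≤7≤9 ✓
Π(2lᵢ+1) = 15×5×15 = 1125
triangle coeff Δ(7,2,7) = 1/185640
Σ_t [0,2]: t=0:+1/2419200 t=1:−1/518400 t=2:+1/2419200 = -1/907200
(3j)²=56/3315 [(7 2 7; 0 0 0)], sign=+1
Σ_t [0,1]: t=0:+1/159667200 t=1:−1/479001600 = 1/239500800
(3j)²=26/1785 [(7 2 7; 6 0 -6)], sign=-1
⇒ 4πI² = 80/289
I = (-1)√(80/289/(4π)) = -0.14841956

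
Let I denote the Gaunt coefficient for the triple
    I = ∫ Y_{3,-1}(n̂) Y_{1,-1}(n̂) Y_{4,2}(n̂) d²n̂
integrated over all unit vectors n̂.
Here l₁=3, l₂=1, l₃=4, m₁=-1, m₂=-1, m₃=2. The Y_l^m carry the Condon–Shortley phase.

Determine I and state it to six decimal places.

m-sum 0 ✓  L=8 even ✓  2≤4≤4 ✓
Π(2lᵢ+1) = 7×3×9 = 189
triangle coeff Δ(3,1,4) = 1/252
Σ_t [0,0]: t=0:+1/36 = 1/36
(3j)²=4/63 [(3 1 4; 0 0 0)], sign=+1
Σ_t [0,0]: t=0:+1/96 = 1/96
(3j)²=5/84 [(3 1 4; -1 -1 2)], sign=+1
⇒ 4πI² = 5/7
I = (+1)√(5/7/(4π)) = 0.23841361

0.238414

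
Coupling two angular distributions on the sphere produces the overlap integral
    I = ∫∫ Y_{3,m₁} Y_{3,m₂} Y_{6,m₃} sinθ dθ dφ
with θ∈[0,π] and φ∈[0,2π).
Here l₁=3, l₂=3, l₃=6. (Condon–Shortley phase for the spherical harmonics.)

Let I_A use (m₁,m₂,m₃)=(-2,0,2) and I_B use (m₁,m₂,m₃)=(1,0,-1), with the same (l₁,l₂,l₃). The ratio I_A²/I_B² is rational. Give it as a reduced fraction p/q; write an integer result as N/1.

16/25

Same 3,3,6: normalisation and zero-m 3j drop out of the ratio.
A: Δ: 0! 6! 6! / 13! → 1/12012; sum: t=0:+1/4320 = 1/4320; 3j²(3 3 6; -2 0 2) = Δ·Π!·Σ² = 8/429  (sign +1)
B: Δ: 0! 6! 6! / 13! → 1/12012; sum: t=0:+1/1728 = 1/1728; 3j²(3 3 6; 1 0 -1) = Δ·Π!·Σ² = 25/858  (sign -1)
I_A²/I_B² = (8/429)/(25/858) = 16/25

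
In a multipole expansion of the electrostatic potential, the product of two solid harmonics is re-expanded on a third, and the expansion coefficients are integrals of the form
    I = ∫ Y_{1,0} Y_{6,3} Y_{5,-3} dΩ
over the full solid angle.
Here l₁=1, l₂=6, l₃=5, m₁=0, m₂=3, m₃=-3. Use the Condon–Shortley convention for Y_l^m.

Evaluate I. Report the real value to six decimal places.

-0.212310

m-sum 0 ✓  L=12 even ✓  5≤5≤7 ✓
Π(2lᵢ+1) = 3×13×11 = 429
triangle coeff Δ(1,6,5) = 1/858
Σ_t [1,1]: t=1:−1/14400 = -1/14400
(3j)²=6/143 [(1 6 5; 0 0 0)], sign=+1
Σ_t [1,1]: t=1:−1/80640 = -1/80640
(3j)²=9/286 [(1 6 5; 0 3 -3)], sign=-1
⇒ 4πI² = 81/143
I = (-1)√(81/143/(4π)) = -0.21230956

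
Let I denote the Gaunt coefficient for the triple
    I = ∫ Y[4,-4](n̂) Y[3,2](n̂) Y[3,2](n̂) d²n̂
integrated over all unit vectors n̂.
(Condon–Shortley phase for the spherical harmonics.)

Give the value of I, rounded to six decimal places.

0.214561

Checks pass: Σm=0; 10 even; l₃=3∈[1,7].
(2·4+1)(2·3+1)(2·3+1) = 441
Δ: 4! 4! 2! / 11! → 1/34650
sum: t=1:−1/72 t=2:+1/16 t=3:−1/72 = 5/144
3j²(4 3 3; 0 0 0) = Δ·Π!·Σ² = 2/77  (sign -1)
sum: t=4:+1/576 = 1/576
3j²(4 3 3; -4 2 2) = Δ·Π!·Σ² = 5/99  (sign -1)
combine: 4πI² = 441·2/77·5/99 = 70/121
take √, sign +1: I = 0.21456131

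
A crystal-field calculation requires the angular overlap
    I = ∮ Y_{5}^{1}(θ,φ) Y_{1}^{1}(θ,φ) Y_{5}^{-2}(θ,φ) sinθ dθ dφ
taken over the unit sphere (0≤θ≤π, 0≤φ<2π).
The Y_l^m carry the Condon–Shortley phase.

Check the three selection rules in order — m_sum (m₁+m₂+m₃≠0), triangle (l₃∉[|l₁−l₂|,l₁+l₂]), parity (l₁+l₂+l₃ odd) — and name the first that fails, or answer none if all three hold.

azimuthal sum: 1 + 1 − 2 = 0  ✓
4 ≤ 5 ≤ 6 (triangle on l)  ✓
L = 5 + 1 + 5 = 11 (odd)  ✗

parity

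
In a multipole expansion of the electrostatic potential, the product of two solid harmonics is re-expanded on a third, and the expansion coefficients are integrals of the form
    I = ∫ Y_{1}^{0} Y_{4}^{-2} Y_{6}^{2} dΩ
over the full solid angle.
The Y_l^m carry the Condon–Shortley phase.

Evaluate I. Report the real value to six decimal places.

triangle: need 3≤l₃≤5, have 6; I=0

0.000000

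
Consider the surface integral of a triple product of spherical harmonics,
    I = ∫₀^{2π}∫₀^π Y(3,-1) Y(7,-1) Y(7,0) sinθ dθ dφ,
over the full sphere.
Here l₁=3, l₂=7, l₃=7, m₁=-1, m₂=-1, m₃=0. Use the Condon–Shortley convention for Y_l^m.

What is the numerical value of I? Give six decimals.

Σmᵢ = -2 ≠ 0, so the φ-integral vanishes; I = 0

0.000000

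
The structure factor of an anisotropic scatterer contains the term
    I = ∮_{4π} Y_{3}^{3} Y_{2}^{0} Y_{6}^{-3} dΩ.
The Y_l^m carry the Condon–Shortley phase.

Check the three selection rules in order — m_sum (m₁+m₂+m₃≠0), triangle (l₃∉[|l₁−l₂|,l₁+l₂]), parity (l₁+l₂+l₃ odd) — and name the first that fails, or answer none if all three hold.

m₁+m₂+m₃ = 3 + 0 − 3 = 0  ✓
triangle: |3−2|=1 ≤ l₃=6 ≤ 3+2=5  ✗
parity: l₁+l₂+l₃ = 11 is odd

triangle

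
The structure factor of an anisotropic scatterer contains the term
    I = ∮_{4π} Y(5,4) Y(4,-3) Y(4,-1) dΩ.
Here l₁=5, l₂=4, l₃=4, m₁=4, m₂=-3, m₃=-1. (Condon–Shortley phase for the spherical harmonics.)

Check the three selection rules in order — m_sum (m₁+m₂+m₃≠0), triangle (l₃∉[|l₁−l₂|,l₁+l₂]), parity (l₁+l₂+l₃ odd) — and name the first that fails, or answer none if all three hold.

m₁+m₂+m₃ = 4 − 3 − 1 = 0  ✓
triangle: |5−4|=1 ≤ l₃=4 ≤ 5+4=9  ✓
parity: l₁+l₂+l₃ = 13 is odd  ✗

parity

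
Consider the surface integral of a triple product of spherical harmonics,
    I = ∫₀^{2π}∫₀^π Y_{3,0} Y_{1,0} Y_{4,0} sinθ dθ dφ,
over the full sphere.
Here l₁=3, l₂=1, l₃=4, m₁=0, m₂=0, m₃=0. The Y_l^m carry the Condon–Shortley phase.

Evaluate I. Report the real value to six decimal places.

0.246233

Rules hold: Σm=0, L=8 even, 2≤4≤4.
N = 7·3·9 = 189
Δ = 0!·6!·2!/9! = 1/252
Racah Σ t=0..0: t=0:+1/36 = 1/36
⇒ 3j(3 1 4; 0 0 0)² = 4/63, sgn +1
(m-triple is (0,0,0) — same symbol as above.)
4πI² = N·(3j₀)²·(3jₘ)² = 16/21
I = +1·√(0.761905/4π) = 0.24623252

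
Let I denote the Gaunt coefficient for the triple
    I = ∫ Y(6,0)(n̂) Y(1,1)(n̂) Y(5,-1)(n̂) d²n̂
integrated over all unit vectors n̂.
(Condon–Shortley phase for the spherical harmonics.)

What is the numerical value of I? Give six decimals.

Checks pass: Σm=0; 12 even; l₃=5∈[5,7].
(2·6+1)(2·1+1)(2·5+1) = 429
Δ: 2! 10! 0! / 13! → 1/858
sum: t=1:−1/14400 = -1/14400
3j²(6 1 5; 0 0 0) = Δ·Π!·Σ² = 6/143  (sign +1)
sum: t=2:+1/34560 = 1/34560
3j²(6 1 5; 0 1 -1) = Δ·Π!·Σ² = 5/286  (sign +1)
combine: 4πI² = 429·6/143·5/286 = 45/143
take √, sign +1: I = 0.15824621

0.158246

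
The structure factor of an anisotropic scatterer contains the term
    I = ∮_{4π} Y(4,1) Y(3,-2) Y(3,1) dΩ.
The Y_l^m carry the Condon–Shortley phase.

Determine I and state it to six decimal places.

0.145070

Checks pass: Σm=0; 10 even; l₃=3∈[1,7].
(2·4+1)(2·3+1)(2·3+1) = 441
Δ: 4! 4! 2! / 11! → 1/34650
sum: t=1:−1/72 t=2:+1/16 t=3:−1/72 = 5/144
3j²(4 3 3; 0 0 0) = Δ·Π!·Σ² = 2/77  (sign -1)
sum: t=0:+1/144 t=1:−1/48 = -1/72
3j²(4 3 3; 1 -2 1) = Δ·Π!·Σ² = 16/693  (sign -1)
combine: 4πI² = 441·2/77·16/693 = 32/121
take √, sign +1: I = 0.14506992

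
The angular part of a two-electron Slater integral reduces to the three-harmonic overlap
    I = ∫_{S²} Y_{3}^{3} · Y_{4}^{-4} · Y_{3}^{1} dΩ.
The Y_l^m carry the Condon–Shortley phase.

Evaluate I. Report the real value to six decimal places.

Checks pass: Σm=0; 10 even; l₃=3∈[1,7].
(2·3+1)(2·4+1)(2·3+1) = 441
Δ: 4! 2! 4! / 11! → 1/34650
sum: t=1:−1/72 t=2:+1/16 t=3:−1/72 = 5/144
3j²(3 4 3; 0 0 0) = Δ·Π!·Σ² = 2/77  (sign -1)
sum: t=0:+1/1152 = 1/1152
3j²(3 4 3; 3 -4 1) = Δ·Π!·Σ² = 1/33  (sign +1)
combine: 4πI² = 441·2/77·1/33 = 42/121
take √, sign -1: I = -0.16619847

-0.166198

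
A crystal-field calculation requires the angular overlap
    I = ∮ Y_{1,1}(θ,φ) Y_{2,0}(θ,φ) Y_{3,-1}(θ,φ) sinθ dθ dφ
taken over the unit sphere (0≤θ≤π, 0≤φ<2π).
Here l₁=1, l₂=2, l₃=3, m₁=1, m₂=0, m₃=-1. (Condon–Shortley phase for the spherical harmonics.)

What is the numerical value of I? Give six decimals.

Checks pass: Σm=0; 6 even; l₃=3∈[1,3].
(2·1+1)(2·2+1)(2·3+1) = 105
Δ: 0! 2! 4! / 7! → 1/105
sum: t=0:+1/4 = 1/4
3j²(1 2 3; 0 0 0) = Δ·Π!·Σ² = 3/35  (sign -1)
sum: t=0:+1/8 = 1/8
3j²(1 2 3; 1 0 -1) = Δ·Π!·Σ² = 2/35  (sign +1)
combine: 4πI² = 105·3/35·2/35 = 18/35
take √, sign -1: I = -0.20230066

-0.202301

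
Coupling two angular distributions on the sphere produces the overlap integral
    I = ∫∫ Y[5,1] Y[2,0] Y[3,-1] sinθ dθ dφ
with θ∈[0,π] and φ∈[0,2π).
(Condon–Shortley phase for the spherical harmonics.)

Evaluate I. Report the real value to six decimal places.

-0.227318

Checks pass: Σm=0; 10 even; l₃=3∈[3,7].
(2·5+1)(2·2+1)(2·3+1) = 385
Δ: 4! 6! 0! / 11! → 1/2310
sum: t=2:+1/144 = 1/144
3j²(5 2 3; 0 0 0) = Δ·Π!·Σ² = 10/231  (sign -1)
sum: t=2:+1/192 = 1/192
3j²(5 2 3; 1 0 -1) = Δ·Π!·Σ² = 3/77  (sign +1)
combine: 4πI² = 385·10/231·3/77 = 50/77
take √, sign -1: I = -0.22731846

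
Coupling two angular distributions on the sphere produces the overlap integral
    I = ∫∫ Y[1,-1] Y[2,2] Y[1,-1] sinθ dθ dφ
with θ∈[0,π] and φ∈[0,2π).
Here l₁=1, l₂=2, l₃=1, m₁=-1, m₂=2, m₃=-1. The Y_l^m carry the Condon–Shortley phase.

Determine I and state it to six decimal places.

m-sum 0 ✓  L=4 even ✓  1≤1≤3 ✓
Π(2lᵢ+1) = 3×5×3 = 45
triangle coeff Δ(1,2,1) = 1/30
Σ_t [1,1]: t=1:−1/1 = -1/1
(3j)²=2/15 [(1 2 1; 0 0 0)], sign=+1
Σ_t [2,2]: t=2:+1/4 = 1/4
(3j)²=1/5 [(1 2 1; -1 2 -1)], sign=+1
⇒ 4πI² = 6/5
I = (+1)√(6/5/(4π)) = 0.30901936

0.309019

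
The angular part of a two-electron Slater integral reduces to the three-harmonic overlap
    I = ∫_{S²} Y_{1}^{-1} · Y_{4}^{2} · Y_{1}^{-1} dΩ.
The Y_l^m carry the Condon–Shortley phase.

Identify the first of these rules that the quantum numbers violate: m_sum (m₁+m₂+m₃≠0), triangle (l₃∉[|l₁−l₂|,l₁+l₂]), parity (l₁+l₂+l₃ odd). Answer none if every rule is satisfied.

Σmᵢ = 0  ✓
l₃∈[|l₁−l₂|,l₁+l₂]=[3,5], have l₃=1  ✗
Σlᵢ = 6 ⇒ even

triangle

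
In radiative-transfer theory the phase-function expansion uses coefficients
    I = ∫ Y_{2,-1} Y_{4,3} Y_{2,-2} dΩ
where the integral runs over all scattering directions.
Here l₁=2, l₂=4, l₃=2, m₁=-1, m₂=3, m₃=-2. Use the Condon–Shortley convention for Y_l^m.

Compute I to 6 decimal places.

-0.238414

m-sum 0 ✓  L=8 even ✓  2≤2≤6 ✓
Π(2lᵢ+1) = 5×9×5 = 225
triangle coeff Δ(2,4,2) = 1/630
Σ_t [2,2]: t=2:+1/16 = 1/16
(3j)²=2/35 [(2 4 2; 0 0 0)], sign=+1
Σ_t [3,3]: t=3:−1/144 = -1/144
(3j)²=1/18 [(2 4 2; -1 3 -2)], sign=-1
⇒ 4πI² = 5/7
I = (-1)√(5/7/(4π)) = -0.23841361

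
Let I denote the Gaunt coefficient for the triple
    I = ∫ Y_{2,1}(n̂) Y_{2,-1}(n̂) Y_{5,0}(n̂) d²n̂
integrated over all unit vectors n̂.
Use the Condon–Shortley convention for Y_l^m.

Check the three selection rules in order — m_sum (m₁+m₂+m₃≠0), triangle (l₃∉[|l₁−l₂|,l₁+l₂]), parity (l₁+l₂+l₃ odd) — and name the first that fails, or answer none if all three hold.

triangle

Σmᵢ = 0  ✓
l₃∈[|l₁−l₂|,l₁+l₂]=[0,4], have l₃=5  ✗
Σlᵢ = 9 ⇒ odd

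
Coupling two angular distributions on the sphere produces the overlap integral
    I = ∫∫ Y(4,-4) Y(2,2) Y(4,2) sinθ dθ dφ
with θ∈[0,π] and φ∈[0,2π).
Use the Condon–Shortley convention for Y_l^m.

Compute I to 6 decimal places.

Rules hold: Σm=0, L=10 even, 2≤4≤6.
N = 9·5·9 = 405
Δ = 2!·6!·2!/11! = 1/13860
Racah Σ t=0..2: t=0:+1/192 t=1:−1/36 t=2:+1/192 = -5/288
⇒ 3j(4 2 4; 0 0 0)² = 20/693, sgn -1
Racah Σ t=2..2: t=2:+1/2880 = 1/2880
⇒ 3j(4 2 4; -4 2 2)² = 2/165, sgn +1
4πI² = N·(3j₀)²·(3jₘ)² = 120/847
I = -1·√(0.141677/4π) = -0.10618031

-0.106180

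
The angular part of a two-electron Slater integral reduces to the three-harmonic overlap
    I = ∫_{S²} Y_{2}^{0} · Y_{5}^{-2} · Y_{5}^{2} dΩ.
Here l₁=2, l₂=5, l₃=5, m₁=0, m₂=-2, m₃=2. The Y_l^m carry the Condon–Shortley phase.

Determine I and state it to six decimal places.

0.097044

Checks pass: Σm=0; 12 even; l₃=5∈[3,7].
(2·2+1)(2·5+1)(2·5+1) = 605
Δ: 2! 2! 8! / 13! → 1/38610
sum: t=0:+1/2880 t=1:−1/576 t=2:+1/2880 = -1/960
3j²(2 5 5; 0 0 0) = Δ·Π!·Σ² = 10/429  (sign +1)
sum: t=0:+1/2880 t=1:−1/1440 t=2:+1/20160 = -1/3360
3j²(2 5 5; 0 -2 2) = Δ·Π!·Σ² = 6/715  (sign +1)
combine: 4πI² = 605·10/429·6/715 = 20/169
take √, sign +1: I = 0.09704356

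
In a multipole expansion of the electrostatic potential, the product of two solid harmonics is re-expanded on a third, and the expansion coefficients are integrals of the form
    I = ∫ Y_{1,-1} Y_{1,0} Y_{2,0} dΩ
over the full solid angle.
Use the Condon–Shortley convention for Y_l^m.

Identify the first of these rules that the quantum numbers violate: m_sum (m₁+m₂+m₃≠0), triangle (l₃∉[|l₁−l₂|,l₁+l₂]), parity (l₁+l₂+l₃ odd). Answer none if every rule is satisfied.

m_sum

Σmᵢ = -1  ✗
l₃∈[|l₁−l₂|,l₁+l₂]=[0,2], have l₃=2
Σlᵢ = 4 ⇒ even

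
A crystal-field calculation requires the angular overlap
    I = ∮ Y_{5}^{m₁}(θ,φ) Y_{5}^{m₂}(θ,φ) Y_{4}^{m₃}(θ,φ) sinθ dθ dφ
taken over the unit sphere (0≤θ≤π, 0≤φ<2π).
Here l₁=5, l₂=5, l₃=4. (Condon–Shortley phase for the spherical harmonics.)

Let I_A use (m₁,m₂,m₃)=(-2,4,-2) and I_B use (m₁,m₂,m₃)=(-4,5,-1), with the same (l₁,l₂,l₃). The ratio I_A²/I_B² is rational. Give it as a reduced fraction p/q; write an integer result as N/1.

5/12

Same 5,5,4: normalisation and zero-m 3j drop out of the ratio.
A: Δ: 6! 4! 4! / 15! → 1/3153150; sum: t=5:−1/11520 t=6:+1/25920 = -1/20736; 3j²(5 5 4; -2 4 -2) = Δ·Π!·Σ² = 5/429  (sign -1)
B: Δ: 6! 4! 4! / 15! → 1/3153150; sum: t=6:+1/103680 = 1/103680; 3j²(5 5 4; -4 5 -1) = Δ·Π!·Σ² = 4/143  (sign -1)
I_A²/I_B² = (5/429)/(4/143) = 5/12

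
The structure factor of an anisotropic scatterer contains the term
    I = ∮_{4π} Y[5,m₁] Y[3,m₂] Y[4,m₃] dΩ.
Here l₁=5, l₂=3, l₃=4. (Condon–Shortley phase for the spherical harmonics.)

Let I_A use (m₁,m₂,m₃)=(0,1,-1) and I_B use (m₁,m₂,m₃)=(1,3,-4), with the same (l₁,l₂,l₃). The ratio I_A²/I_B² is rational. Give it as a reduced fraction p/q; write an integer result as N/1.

1/28

l's match ⇒ only the (l;m) 3-j factors differ between A and B.
A: triangle coeff Δ(5,3,4) = 1/180180; Σ_t [2,4]: t=2:+1/288 t=3:−1/288 t=4:+1/5760 = 1/5760; (3j)²=1/12012 [(5 3 4; 0 1 -1)], sign=-1
B: triangle coeff Δ(5,3,4) = 1/180180; Σ_t [4,4]: t=4:+1/34560 = 1/34560; (3j)²=1/429 [(5 3 4; 1 3 -4)], sign=+1
I_A²/I_B² = (1/12012)/(1/429) = 1/28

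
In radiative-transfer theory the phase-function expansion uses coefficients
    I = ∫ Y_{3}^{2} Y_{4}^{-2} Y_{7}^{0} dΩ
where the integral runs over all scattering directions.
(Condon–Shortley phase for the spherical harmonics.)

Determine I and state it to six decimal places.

Rules hold: Σm=0, L=14 even, 1≤7≤7.
N = 7·9·15 = 945
Δ = 0!·6!·8!/15! = 1/45045
Racah Σ t=0..0: t=0:+1/20736 = 1/20736
⇒ 3j(3 4 7; 0 0 0)² = 35/1287, sgn -1
Racah Σ t=0..0: t=0:+1/172800 = 1/172800
⇒ 3j(3 4 7; 2 -2 0)² = 7/2145, sgn -1
4πI² = N·(3j₀)²·(3jₘ)² = 1715/20449
I = +1·√(0.0838672/4π) = 0.08169418

0.081694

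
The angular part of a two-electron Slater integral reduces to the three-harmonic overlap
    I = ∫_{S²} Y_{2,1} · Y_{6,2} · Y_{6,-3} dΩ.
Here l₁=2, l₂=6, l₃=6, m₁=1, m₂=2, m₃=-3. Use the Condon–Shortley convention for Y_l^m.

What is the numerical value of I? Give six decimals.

Rules hold: Σm=0, L=14 even, 4≤6≤8.
N = 5·13·13 = 845
Δ = 2!·2!·10!/15! = 1/90090
Racah Σ t=0..2: t=0:+1/69120 t=1:−1/14400 t=2:+1/69120 = -7/172800
⇒ 3j(2 6 6; 0 0 0)² = 14/715, sgn -1
Racah Σ t=0..1: t=0:+1/161280 t=1:−1/60480 = -1/96768
⇒ 3j(2 6 6; 1 2 -3)² = 15/1001, sgn +1
4πI² = N·(3j₀)²·(3jₘ)² = 30/121
I = -1·√(0.247934/4π) = -0.14046335

-0.140463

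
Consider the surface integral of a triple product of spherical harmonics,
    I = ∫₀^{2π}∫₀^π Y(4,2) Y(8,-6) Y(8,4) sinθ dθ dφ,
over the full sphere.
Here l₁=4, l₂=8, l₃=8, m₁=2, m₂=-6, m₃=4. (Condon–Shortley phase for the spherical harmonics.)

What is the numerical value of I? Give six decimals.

m-sum 0 ✓  L=20 even ✓  4≤8≤12 ✓
Π(2lᵢ+1) = 9×17×17 = 2601
triangle coeff Δ(4,8,8) = 1/185175900
Σ_t [0,4]: t=0:+1/557383680 t=1:−1/21772800 t=2:+1/8294400 t=3:−1/21772800 t=4:+1/557383680 = 1/30965760
(3j)²=36/4199 [(4 8 8; 0 0 0)], sign=+1
Σ_t [0,2]: t=0:+1/696729600 t=1:−1/1437004800 t=2:+1/45984153600 = 1/1313832960
(3j)²=35/3876 [(4 8 8; 2 -6 4)], sign=+1
⇒ 4πI² = 945/4693
I = (+1)√(945/4693/(4π)) = 0.12658601

0.126586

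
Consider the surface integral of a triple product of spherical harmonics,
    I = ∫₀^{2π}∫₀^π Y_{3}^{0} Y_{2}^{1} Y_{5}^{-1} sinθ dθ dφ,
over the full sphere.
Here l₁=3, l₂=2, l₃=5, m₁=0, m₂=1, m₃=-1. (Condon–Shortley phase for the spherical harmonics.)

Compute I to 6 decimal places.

-0.214318

Rules hold: Σm=0, L=10 even, 1≤5≤5.
N = 7·5·11 = 385
Δ = 0!·6!·4!/11! = 1/2310
Racah Σ t=0..0: t=0:+1/144 = 1/144
⇒ 3j(3 2 5; 0 0 0)² = 10/231, sgn -1
Racah Σ t=0..0: t=0:+1/216 = 1/216
⇒ 3j(3 2 5; 0 1 -1)² = 8/231, sgn +1
4πI² = N·(3j₀)²·(3jₘ)² = 400/693
I = -1·√(0.577201/4π) = -0.21431790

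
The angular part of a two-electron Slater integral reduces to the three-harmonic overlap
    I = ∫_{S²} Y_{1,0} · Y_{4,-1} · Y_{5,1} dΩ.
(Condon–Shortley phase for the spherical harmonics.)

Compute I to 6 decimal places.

m-sum 0 ✓  L=10 even ✓  3≤5≤5 ✓
Π(2lᵢ+1) = 3×9×11 = 297
triangle coeff Δ(1,4,5) = 1/495
Σ_t [0,0]: t=0:+1/576 = 1/576
(3j)²=5/99 [(1 4 5; 0 0 0)], sign=-1
Σ_t [0,0]: t=0:+1/720 = 1/720
(3j)²=8/165 [(1 4 5; 0 -1 1)], sign=+1
⇒ 4πI² = 8/11
I = (-1)√(8/11/(4π)) = -0.24057125

-0.240571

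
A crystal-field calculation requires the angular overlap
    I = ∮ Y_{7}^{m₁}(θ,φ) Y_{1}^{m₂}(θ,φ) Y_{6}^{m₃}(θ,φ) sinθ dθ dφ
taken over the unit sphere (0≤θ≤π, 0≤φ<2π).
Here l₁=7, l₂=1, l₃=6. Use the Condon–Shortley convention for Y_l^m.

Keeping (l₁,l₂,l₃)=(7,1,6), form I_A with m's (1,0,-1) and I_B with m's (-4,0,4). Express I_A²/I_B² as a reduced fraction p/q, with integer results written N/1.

16/11

Shared (l₁,l₂,l₃)=(7,1,6): N and (l;000)² cancel in I_A²/I_B².
A: Δ = 2!·12!·0!/15! = 1/1365; Racah Σ t=1..1: t=1:−1/604800 = -1/604800; ⇒ 3j(7 1 6; 1 0 -1)² = 16/455, sgn +1
B: Δ = 2!·12!·0!/15! = 1/1365; Racah Σ t=1..1: t=1:−1/7257600 = -1/7257600; ⇒ 3j(7 1 6; -4 0 4)² = 11/455, sgn -1
I_A²/I_B² = (16/455)/(11/455) = 16/11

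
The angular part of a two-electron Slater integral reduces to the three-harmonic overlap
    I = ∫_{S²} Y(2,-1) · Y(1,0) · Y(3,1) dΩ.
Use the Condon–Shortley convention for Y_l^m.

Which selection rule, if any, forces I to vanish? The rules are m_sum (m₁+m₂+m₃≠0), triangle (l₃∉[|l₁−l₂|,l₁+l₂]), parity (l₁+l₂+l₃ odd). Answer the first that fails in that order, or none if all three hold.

none

azimuthal sum: -1 + 0 + 1 = 0  ✓
1 ≤ 3 ≤ 3 (triangle on l)  ✓
L = 2 + 1 + 3 = 6 (even)  ✓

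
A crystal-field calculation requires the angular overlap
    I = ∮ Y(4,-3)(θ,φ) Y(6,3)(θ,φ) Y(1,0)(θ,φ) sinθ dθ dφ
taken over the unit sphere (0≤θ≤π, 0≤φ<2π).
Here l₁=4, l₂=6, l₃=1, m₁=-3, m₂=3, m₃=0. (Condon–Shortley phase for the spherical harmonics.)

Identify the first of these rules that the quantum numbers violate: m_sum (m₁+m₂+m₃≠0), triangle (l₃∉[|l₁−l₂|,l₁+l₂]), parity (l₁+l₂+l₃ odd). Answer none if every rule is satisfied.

Σmᵢ = 0  ✓
l₃∈[|l₁−l₂|,l₁+l₂]=[2,10], have l₃=1  ✗
Σlᵢ = 11 ⇒ odd

triangle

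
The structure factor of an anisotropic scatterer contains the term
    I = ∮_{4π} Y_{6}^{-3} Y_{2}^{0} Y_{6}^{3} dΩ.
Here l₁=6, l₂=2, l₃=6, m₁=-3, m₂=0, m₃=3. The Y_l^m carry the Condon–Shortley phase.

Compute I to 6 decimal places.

-0.057344

Checks pass: Σm=0; 14 even; l₃=6∈[4,8].
(2·6+1)(2·2+1)(2·6+1) = 845
Δ: 2! 10! 2! / 15! → 1/90090
sum: t=0:+1/69120 t=1:−1/14400 t=2:+1/69120 = -7/172800
3j²(6 2 6; 0 0 0) = Δ·Π!·Σ² = 14/715  (sign -1)
sum: t=0:+1/1451520 t=1:−1/80640 t=2:+1/120960 = -1/290304
3j²(6 2 6; -3 0 3) = Δ·Π!·Σ² = 5/2002  (sign +1)
combine: 4πI² = 845·14/715·5/2002 = 5/121
take √, sign -1: I = -0.05734392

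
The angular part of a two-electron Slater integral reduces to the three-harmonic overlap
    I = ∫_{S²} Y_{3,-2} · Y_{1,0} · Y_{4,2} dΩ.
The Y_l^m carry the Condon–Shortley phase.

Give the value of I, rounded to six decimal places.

m-sum 0 ✓  L=8 even ✓  2≤4≤4 ✓
Π(2lᵢ+1) = 7×3×9 = 189
triangle coeff Δ(3,1,4) = 1/252
Σ_t [0,0]: t=0:+1/36 = 1/36
(3j)²=4/63 [(3 1 4; 0 0 0)], sign=+1
Σ_t [0,0]: t=0:+1/120 = 1/120
(3j)²=1/21 [(3 1 4; -2 0 2)], sign=+1
⇒ 4πI² = 4/7
I = (+1)√(4/7/(4π)) = 0.21324362

0.213244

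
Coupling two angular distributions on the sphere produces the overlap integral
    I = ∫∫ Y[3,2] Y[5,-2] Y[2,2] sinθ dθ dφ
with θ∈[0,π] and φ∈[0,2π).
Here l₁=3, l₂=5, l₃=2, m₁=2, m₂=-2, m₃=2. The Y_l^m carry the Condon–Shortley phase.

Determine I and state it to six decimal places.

Σmᵢ = 2 ≠ 0, so the φ-integral vanishes; I = 0

0.000000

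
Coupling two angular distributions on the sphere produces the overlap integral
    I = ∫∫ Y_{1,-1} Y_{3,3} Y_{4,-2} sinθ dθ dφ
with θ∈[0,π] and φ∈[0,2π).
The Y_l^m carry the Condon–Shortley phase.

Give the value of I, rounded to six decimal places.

Rules hold: Σm=0, L=8 even, 2≤4≤4.
N = 3·7·9 = 189
Δ = 0!·2!·6!/9! = 1/252
Racah Σ t=0..0: t=0:+1/36 = 1/36
⇒ 3j(1 3 4; 0 0 0)² = 4/63, sgn +1
Racah Σ t=0..0: t=0:+1/1440 = 1/1440
⇒ 3j(1 3 4; -1 3 -2)² = 1/252, sgn +1
4πI² = N·(3j₀)²·(3jₘ)² = 1/21
I = +1·√(0.047619/4π) = 0.06155813

0.061558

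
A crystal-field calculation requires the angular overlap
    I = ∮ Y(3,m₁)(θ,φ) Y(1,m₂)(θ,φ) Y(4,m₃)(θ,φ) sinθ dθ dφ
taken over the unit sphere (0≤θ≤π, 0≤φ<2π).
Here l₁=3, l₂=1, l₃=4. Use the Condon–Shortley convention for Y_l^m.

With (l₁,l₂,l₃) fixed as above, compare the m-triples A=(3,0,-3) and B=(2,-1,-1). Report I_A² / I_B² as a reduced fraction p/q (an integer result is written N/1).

7/3

Shared (l₁,l₂,l₃)=(3,1,4): N and (l;000)² cancel in I_A²/I_B².
A: Δ = 0!·6!·2!/9! = 1/252; Racah Σ t=0..0: t=0:+1/720 = 1/720; ⇒ 3j(3 1 4; 3 0 -3)² = 1/36, sgn -1
B: Δ = 0!·6!·2!/9! = 1/252; Racah Σ t=0..0: t=0:+1/240 = 1/240; ⇒ 3j(3 1 4; 2 -1 -1)² = 1/84, sgn -1
I_A²/I_B² = (1/36)/(1/84) = 7/3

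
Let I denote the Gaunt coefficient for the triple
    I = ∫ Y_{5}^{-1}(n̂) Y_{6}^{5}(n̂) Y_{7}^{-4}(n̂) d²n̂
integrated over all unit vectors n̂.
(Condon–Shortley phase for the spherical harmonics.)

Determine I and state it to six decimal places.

m-sum 0 ✓  L=18 even ✓  1≤7≤11 ✓
Π(2lᵢ+1) = 11×13×15 = 2145
triangle coeff Δ(5,6,7) = 1/174594420
Σ_t [0,4]: t=0:+1/4147200 t=1:−1/207360 t=2:+1/82944 t=3:−1/207360 t=4:+1/4147200 = 1/345600
(3j)²=420/46189 [(5 6 7; 0 0 0)], sign=-1
Σ_t [3,4]: t=3:−1/8709120 t=4:+1/5806080 = 1/17418240
(3j)²=275/88179 [(5 6 7; -1 5 -4)], sign=-1
⇒ 4πI² = 82500/1356277
I = (+1)√(82500/1356277/(4π)) = 0.06957414

0.069574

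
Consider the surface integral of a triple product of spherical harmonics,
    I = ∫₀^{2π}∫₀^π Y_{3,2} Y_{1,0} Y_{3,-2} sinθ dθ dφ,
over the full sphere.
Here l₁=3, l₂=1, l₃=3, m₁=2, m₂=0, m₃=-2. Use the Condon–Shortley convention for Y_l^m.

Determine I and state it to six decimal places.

l₁+l₂+l₃=7 is odd: 3j(l;000)=0 ⇒ I=0

0.000000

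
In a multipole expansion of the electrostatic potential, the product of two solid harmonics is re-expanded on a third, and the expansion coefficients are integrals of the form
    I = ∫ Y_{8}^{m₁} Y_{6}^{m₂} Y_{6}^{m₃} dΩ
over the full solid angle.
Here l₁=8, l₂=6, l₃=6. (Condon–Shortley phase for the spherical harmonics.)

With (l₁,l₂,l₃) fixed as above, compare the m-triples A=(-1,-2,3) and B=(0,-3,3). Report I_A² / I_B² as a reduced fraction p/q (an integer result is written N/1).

1352/361

Shared (l₁,l₂,l₃)=(8,6,6): N and (l;000)² cancel in I_A²/I_B².
A: Δ = 8!·8!·4!/21! = 1/1309458150; Racah Σ t=1..4: t=1:−1/1219276800 t=2:+1/29030400 t=3:−1/6220800 t=4:+1/9953280 = -13/487710720; ⇒ 3j(8 6 6; -1 -2 3)² = 52/24871, sgn +1
B: Δ = 8!·8!·4!/21! = 1/1309458150; Racah Σ t=0..3: t=0:+1/9754214400 t=1:−1/101606400 t=2:+1/12441600 t=3:−1/12441600 = -19/1950842880; ⇒ 3j(8 6 6; 0 -3 3)² = 19/34034, sgn +1
I_A²/I_B² = (52/24871)/(19/34034) = 1352/361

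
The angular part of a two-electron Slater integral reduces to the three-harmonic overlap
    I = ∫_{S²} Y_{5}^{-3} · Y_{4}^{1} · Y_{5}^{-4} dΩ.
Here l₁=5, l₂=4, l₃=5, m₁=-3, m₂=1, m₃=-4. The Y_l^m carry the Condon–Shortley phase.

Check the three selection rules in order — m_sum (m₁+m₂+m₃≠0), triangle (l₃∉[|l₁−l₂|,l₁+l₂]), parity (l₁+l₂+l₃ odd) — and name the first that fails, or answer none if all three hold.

Σmᵢ = -6  ✗
l₃∈[|l₁−l₂|,l₁+l₂]=[1,9], have l₃=5
Σlᵢ = 14 ⇒ even

m_sum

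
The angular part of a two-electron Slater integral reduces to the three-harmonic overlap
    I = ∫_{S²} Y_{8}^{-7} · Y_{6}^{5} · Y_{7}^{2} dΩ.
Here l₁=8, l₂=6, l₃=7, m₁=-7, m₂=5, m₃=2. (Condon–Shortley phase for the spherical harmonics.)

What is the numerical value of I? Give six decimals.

0.000000

Σlᵢ=21 odd — θ-integrand is odd under cosθ→−cosθ; I=0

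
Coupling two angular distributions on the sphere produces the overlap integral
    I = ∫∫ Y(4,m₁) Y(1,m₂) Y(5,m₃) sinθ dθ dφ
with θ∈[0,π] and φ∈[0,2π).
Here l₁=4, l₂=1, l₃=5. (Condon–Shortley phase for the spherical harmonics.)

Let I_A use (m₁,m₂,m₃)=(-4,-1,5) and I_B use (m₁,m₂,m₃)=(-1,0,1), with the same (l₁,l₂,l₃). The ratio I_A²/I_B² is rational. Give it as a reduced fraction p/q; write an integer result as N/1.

15/8

l's match ⇒ only the (l;m) 3-j factors differ between A and B.
A: triangle coeff Δ(4,1,5) = 1/495; Σ_t [0,0]: t=0:+1/80640 = 1/80640; (3j)²=1/11 [(4 1 5; -4 -1 5)], sign=+1
B: triangle coeff Δ(4,1,5) = 1/495; Σ_t [0,0]: t=0:+1/720 = 1/720; (3j)²=8/165 [(4 1 5; -1 0 1)], sign=+1
I_A²/I_B² = (1/11)/(8/165) = 15/8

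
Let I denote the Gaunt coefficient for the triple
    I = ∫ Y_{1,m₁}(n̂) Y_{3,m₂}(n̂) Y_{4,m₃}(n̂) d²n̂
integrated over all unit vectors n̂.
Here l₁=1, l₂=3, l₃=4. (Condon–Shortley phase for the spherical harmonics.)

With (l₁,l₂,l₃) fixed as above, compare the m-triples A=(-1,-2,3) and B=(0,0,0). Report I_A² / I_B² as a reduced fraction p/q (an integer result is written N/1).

l's match ⇒ only the (l;m) 3-j factors differ between A and B.
A: triangle coeff Δ(1,3,4) = 1/252; Σ_t [0,0]: t=0:+1/240 = 1/240; (3j)²=1/12 [(1 3 4; -1 -2 3)], sign=-1
B: triangle coeff Δ(1,3,4) = 1/252; Σ_t [0,0]: t=0:+1/36 = 1/36; (3j)²=4/63 [(1 3 4; 0 0 0)], sign=+1
I_A²/I_B² = (1/12)/(4/63) = 21/16

21/16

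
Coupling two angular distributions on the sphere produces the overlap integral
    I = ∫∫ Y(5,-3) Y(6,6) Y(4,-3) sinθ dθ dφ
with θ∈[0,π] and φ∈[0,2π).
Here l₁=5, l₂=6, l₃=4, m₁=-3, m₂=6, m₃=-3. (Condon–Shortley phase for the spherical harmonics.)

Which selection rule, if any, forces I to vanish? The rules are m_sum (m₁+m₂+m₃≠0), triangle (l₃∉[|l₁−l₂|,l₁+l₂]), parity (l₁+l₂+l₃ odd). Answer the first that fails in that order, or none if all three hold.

parity

azimuthal sum: -3 + 6 − 3 = 0  ✓
1 ≤ 4 ≤ 11 (triangle on l)  ✓
L = 5 + 6 + 4 = 15 (odd)  ✗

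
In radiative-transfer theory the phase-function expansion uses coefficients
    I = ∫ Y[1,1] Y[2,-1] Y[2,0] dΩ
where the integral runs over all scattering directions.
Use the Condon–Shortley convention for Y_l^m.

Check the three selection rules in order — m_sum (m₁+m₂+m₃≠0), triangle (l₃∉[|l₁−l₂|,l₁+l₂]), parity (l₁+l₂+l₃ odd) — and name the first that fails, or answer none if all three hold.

parity

azimuthal sum: 1 − 1 + 0 = 0  ✓
1 ≤ 2 ≤ 3 (triangle on l)  ✓
L = 1 + 2 + 2 = 5 (odd)  ✗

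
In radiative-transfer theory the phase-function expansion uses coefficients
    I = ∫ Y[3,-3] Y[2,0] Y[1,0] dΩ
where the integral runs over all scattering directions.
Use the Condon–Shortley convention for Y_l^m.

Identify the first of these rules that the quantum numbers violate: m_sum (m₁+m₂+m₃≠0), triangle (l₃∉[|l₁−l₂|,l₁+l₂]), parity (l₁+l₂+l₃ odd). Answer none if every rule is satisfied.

m_sum

Σmᵢ = -3  ✗
l₃∈[|l₁−l₂|,l₁+l₂]=[1,5], have l₃=1
Σlᵢ = 6 ⇒ even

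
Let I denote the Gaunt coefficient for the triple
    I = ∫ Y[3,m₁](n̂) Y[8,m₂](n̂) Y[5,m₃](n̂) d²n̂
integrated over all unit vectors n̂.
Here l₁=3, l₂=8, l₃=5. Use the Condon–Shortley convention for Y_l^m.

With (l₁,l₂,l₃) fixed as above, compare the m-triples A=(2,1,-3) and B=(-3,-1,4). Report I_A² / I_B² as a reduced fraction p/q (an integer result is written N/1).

l's match ⇒ only the (l;m) 3-j factors differ between A and B.
A: triangle coeff Δ(3,8,5) = 1/136136; Σ_t [1,1]: t=1:−1/9676800 = -1/9676800; (3j)²=27/19448 [(3 8 5; 2 1 -3)], sign=-1
B: triangle coeff Δ(3,8,5) = 1/136136; Σ_t [6,6]: t=6:+1/261273600 = 1/261273600; (3j)²=1/19448 [(3 8 5; -3 -1 4)], sign=-1
I_A²/I_B² = (27/19448)/(1/19448) = 27/1

27/1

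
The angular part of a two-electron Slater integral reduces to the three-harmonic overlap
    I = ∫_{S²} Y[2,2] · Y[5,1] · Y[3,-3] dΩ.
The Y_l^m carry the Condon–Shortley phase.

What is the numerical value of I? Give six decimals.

Rules hold: Σm=0, L=10 even, 3≤3≤7.
N = 5·11·7 = 385
Δ = 4!·0!·6!/11! = 1/2310
Racah Σ t=2..2: t=2:+1/144 = 1/144
⇒ 3j(2 5 3; 0 0 0)² = 10/231, sgn -1
Racah Σ t=0..0: t=0:+1/17280 = 1/17280
⇒ 3j(2 5 3; 2 1 -3)² = 1/2310, sgn +1
4πI² = N·(3j₀)²·(3jₘ)² = 5/693
I = -1·√(0.00721501/4π) = -0.02396147

-0.023961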